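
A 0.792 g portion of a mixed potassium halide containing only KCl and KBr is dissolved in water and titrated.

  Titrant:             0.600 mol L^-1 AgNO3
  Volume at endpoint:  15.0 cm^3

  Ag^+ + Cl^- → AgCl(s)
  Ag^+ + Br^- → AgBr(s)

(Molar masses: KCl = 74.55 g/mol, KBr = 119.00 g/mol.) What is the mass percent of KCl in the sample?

n(AgNO3) = 0.0150 × 0.600 = 9.00 × 10^-3 mol
Let x = n(KCl), y = n(KBr).
Titrant: 1x + 1y = 9.00 × 10^-3;  mass: 74.55x + 119.00y = 0.792
Solving, x = 6.28 × 10^-3 mol, y = 2.72 × 10^-3 mol
mass of KCl = 6.28 × 10^-3 × 74.55 = 0.468 g
% KCl = 0.468 / 0.792 × 100 = 59.1 %

59.1 %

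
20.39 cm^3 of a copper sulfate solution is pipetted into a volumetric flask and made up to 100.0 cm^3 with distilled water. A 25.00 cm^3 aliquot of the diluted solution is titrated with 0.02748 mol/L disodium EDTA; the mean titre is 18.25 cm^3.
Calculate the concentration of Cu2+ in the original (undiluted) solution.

Cu^2+ + EDTA^4- → [Cu(EDTA)]^2-
n(EDTA) = 0.01825 × 0.02748 = 5.015 × 10^-4 mol
n(Cu2+) in the aliquot = 5.015 × 10^-4 mol (1:1 ratio)
[Cu2+]_dilute = 5.015 × 10^-4 / 0.02500 = 0.02006 mol/L
Dilution factor = 100.0 / 20.39 = 4.904
[Cu2+]_stock = 0.02006 × 4.904 = 0.09838 mol/L

0.09838 mol/L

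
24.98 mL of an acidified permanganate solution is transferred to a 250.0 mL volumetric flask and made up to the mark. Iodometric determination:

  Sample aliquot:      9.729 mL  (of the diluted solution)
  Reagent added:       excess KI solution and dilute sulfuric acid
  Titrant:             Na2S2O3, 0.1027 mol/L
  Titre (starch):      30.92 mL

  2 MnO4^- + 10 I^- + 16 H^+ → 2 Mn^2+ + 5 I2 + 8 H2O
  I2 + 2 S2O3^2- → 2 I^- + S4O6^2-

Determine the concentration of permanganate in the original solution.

n(S2O3^2-) = 0.03092 × 0.1027 = 3.175 × 10^-3 mol
n(I2) = n(S2O3^2-)/2 = 1.588 × 10^-3 mol
From the 2:5 ratio, n(MnO4^-) in the aliquot = 2/5 × 1.588 × 10^-3 = 6.351 × 10^-4 mol
[MnO4^-]_dilute = 6.351 × 10^-4 / 0.009729 = 0.06528 mol/L
[MnO4^-]_original = 0.06528 × 250.0/24.98 = 0.6533 mol/L

0.6533 mol/L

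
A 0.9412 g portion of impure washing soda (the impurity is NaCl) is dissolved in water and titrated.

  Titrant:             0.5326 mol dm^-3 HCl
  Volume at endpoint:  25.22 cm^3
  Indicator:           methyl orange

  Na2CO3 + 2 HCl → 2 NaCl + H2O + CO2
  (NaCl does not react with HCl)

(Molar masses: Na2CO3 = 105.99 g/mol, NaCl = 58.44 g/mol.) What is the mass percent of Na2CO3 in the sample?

75.63 %

n(HCl) = 0.02522 × 0.5326 = 0.01343 mol
Let x = n(Na2CO3), y = n(NaCl).
Titrant: 2x = 0.01343;  mass: 105.99x + 58.44y = 0.9412
Solving, x = 6.716 × 10^-3 mol, y = 3.925 × 10^-3 mol
mass of Na2CO3 = 6.716 × 10^-3 × 105.99 = 0.7118 g
% Na2CO3 = 0.7118 / 0.9412 × 100 = 75.63 %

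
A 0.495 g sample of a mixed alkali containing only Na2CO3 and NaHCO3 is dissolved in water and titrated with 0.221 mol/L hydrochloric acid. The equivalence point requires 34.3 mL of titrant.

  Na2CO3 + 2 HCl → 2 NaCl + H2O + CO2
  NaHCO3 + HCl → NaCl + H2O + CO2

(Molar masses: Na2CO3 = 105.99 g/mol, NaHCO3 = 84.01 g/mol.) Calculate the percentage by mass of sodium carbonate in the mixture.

49.0 %

n(HCl) = 0.0343 × 0.221 = 7.58 × 10^-3 mol
Let x = n(Na2CO3), y = n(NaHCO3).
Titrant: 2x + 1y = 7.58 × 10^-3;  mass: 105.99x + 84.01y = 0.495
Solving, x = 2.29 × 10^-3 mol, y = 3.01 × 10^-3 mol
mass of Na2CO3 = 2.29 × 10^-3 × 105.99 = 0.242 g
% Na2CO3 = 0.242 / 0.495 × 100 = 49.0 %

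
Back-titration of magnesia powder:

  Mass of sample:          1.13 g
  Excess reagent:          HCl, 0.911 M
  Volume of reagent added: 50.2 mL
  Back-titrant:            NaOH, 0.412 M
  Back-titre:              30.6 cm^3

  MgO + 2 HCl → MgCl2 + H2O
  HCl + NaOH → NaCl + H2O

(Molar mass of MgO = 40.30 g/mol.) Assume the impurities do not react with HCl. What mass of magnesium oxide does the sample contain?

n(HCl) added = 0.0502 × 0.911 = 0.0457 mol
n(NaOH) used in back-titration = 0.0306 × 0.412 = 0.0126 mol
n(HCl) left over = 0.0126 mol (1:1 ratio)
n(HCl) consumed by analyte = 0.0457 − 0.0126 = 0.0331 mol
From the 1:2 ratio, n(MgO) = 1/2 × 0.0331 = 0.0166 mol
mass of MgO = 0.0166 × 40.30 = 0.667 g

0.667 g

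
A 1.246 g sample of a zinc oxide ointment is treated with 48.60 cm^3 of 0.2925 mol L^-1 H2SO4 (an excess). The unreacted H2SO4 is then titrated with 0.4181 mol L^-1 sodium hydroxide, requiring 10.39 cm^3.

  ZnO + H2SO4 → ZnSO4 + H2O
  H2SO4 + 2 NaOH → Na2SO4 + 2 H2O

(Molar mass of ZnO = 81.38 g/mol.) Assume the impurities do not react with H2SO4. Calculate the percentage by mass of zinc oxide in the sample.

78.66 %

n(H2SO4) added = 0.04860 × 0.2925 = 0.01422 mol
n(NaOH) used in back-titration = 0.01039 × 0.4181 = 4.344 × 10^-3 mol
From the 1:2 ratio, n(H2SO4) left over = 1/2 × 4.344 × 10^-3 = 2.172 × 10^-3 mol
n(H2SO4) consumed by analyte = 0.01422 − 2.172 × 10^-3 = 0.01204 mol
n(ZnO) = 0.01204 mol (1:1 ratio)
mass of ZnO = 0.01204 × 81.38 = 0.9801 g
% ZnO = 0.9801 / 1.246 × 100 = 78.66 %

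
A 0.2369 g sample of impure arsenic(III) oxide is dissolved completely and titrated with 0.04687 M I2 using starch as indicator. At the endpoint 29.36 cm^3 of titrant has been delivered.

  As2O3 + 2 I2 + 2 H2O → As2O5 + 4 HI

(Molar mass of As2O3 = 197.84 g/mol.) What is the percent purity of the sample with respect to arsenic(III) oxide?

n(I2) = 0.02936 L × 0.04687 mol/L = 1.376 × 10^-3 mol
From the 1:2 ratio, n(As2O3) = 1/2 × 1.376 × 10^-3 = 6.881 × 10^-4 mol
mass of As2O3 = 6.881 × 10^-4 × 197.84 g/mol = 0.1361 g
% As2O3 = 0.1361 / 0.2369 × 100 = 57.46 %

57.46 %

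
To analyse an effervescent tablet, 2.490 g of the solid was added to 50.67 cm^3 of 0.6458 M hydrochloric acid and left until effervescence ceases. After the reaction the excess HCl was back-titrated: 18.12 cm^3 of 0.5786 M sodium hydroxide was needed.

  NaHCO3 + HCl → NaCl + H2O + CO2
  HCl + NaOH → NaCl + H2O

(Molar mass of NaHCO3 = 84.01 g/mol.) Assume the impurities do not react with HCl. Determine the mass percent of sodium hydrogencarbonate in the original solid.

75.03 %

n(HCl) added = 0.05067 × 0.6458 = 0.03272 mol
n(NaOH) used in back-titration = 0.01812 × 0.5786 = 0.01048 mol
n(HCl) left over = 0.01048 mol (1:1 ratio)
n(HCl) consumed by analyte = 0.03272 − 0.01048 = 0.02224 mol
n(NaHCO3) = 0.02224 mol (1:1 ratio)
mass of NaHCO3 = 0.02224 × 84.01 = 1.868 g
% NaHCO3 = 1.868 / 2.490 × 100 = 75.03 %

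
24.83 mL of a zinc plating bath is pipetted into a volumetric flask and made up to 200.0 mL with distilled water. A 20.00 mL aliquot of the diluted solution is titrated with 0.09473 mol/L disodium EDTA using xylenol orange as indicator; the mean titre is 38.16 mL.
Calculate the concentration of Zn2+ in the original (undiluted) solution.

1.456 mol/L

Zn^2+ + EDTA^4- → [Zn(EDTA)]^2-
n(EDTA) = 0.03816 × 0.09473 = 3.615 × 10^-3 mol
n(Zn2+) in the aliquot = 3.615 × 10^-3 mol (1:1 ratio)
[Zn2+]_dilute = 3.615 × 10^-3 / 0.02000 = 0.1807 mol/L
Dilution factor = 200.0 / 24.83 = 8.055
[Zn2+]_stock = 0.1807 × 8.055 = 1.456 mol/L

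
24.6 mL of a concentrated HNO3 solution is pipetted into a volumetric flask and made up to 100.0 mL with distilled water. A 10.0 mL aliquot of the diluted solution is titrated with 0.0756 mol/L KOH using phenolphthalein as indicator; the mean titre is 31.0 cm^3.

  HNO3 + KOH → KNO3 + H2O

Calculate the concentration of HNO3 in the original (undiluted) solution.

0.953 mol/L

n(KOH) = 0.0310 × 0.0756 = 2.34 × 10^-3 mol
n(HNO3) in the aliquot = 2.34 × 10^-3 mol (1:1 ratio)
[HNO3]_dilute = 2.34 × 10^-3 / 0.0100 = 0.234 mol/L
Dilution factor = 100.0 / 24.6 = 4.065
[HNO3]_stock = 0.234 × 4.065 = 0.953 mol/L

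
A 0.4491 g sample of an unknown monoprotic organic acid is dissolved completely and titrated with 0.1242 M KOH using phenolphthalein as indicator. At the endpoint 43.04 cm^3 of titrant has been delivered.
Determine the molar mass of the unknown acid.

84.01 g/mol

n(KOH) = 0.04304 L × 0.1242 mol/L = 5.346 × 10^-3 mol
n(HA) = 5.346 × 10^-3 mol (1:1 ratio)
M = m / n = 0.4491 g / 5.346 × 10^-3 mol = 84.01 g/mol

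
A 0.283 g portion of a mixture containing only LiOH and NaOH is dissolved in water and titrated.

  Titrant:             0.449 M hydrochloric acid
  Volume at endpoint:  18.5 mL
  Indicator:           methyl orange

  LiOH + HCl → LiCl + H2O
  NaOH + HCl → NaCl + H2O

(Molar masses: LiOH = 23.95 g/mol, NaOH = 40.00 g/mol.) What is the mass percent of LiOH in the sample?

26.0 %

n(HCl) = 0.0185 × 0.449 = 8.31 × 10^-3 mol
Let x = n(LiOH), y = n(NaOH).
Titrant: 1x + 1y = 8.31 × 10^-3;  mass: 23.95x + 40.00y = 0.283
Solving, x = 3.07 × 10^-3 mol, y = 5.24 × 10^-3 mol
mass of LiOH = 3.07 × 10^-3 × 23.95 = 0.0735 g
% LiOH = 0.0735 / 0.283 × 100 = 26.0 %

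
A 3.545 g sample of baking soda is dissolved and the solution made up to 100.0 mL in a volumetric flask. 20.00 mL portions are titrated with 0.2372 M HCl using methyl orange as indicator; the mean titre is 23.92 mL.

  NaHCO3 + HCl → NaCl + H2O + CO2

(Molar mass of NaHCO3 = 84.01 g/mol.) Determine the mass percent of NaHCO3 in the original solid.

67.23 %

n(HCl) per titration = 0.02392 × 0.2372 = 5.674 × 10^-3 mol
n(NaHCO3) in each aliquot = 5.674 × 10^-3 mol (1:1 ratio)
n(NaHCO3) in the whole flask = 5.674 × 10^-3 × 100.0/20.00 = 0.02837 mol
mass of NaHCO3 = 0.02837 × 84.01 = 2.383 g
% NaHCO3 = 2.383 / 3.545 × 100 = 67.23 %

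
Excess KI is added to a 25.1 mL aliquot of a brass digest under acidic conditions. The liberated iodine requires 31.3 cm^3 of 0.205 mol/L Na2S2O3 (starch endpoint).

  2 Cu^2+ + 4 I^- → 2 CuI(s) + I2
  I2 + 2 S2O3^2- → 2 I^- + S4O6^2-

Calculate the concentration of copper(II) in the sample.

n(S2O3^2-) = 0.0313 × 0.205 = 6.42 × 10^-3 mol
n(I2) = n(S2O3^2-)/2 = 3.21 × 10^-3 mol
From the 2:1 ratio, n(Cu2+) in the aliquot = 2/1 × 3.21 × 10^-3 = 6.42 × 10^-3 mol
[Cu2+] = 6.42 × 10^-3 / 0.0251 = 0.256 mol/L

0.256 mol/L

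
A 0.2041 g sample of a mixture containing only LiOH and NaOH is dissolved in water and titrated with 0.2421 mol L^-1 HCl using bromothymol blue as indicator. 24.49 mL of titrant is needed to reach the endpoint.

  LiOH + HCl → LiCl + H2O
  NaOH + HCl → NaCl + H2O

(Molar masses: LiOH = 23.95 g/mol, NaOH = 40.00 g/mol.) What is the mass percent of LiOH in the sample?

n(HCl) = 0.02449 × 0.2421 = 5.929 × 10^-3 mol
Let x = n(LiOH), y = n(NaOH).
Titrant: 1x + 1y = 5.929 × 10^-3;  mass: 23.95x + 40.00y = 0.2041
Solving, x = 2.060 × 10^-3 mol, y = 3.869 × 10^-3 mol
mass of LiOH = 2.060 × 10^-3 × 23.95 = 0.04933 g
% LiOH = 0.04933 / 0.2041 × 100 = 24.17 %

24.17 %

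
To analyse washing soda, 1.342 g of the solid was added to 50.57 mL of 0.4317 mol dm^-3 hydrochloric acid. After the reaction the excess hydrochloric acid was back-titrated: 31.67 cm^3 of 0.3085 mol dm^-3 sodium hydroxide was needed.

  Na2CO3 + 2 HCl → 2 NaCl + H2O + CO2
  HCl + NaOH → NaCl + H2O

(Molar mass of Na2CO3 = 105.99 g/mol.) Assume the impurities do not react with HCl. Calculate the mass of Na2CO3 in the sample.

0.6392 g

n(HCl) added = 0.05057 × 0.4317 = 0.02183 mol
n(NaOH) used in back-titration = 0.03167 × 0.3085 = 9.770 × 10^-3 mol
n(HCl) left over = 9.770 × 10^-3 mol (1:1 ratio)
n(HCl) consumed by analyte = 0.02183 − 9.770 × 10^-3 = 0.01206 mol
From the 1:2 ratio, n(Na2CO3) = 1/2 × 0.01206 = 6.030 × 10^-3 mol
mass of Na2CO3 = 6.030 × 10^-3 × 105.99 = 0.6392 g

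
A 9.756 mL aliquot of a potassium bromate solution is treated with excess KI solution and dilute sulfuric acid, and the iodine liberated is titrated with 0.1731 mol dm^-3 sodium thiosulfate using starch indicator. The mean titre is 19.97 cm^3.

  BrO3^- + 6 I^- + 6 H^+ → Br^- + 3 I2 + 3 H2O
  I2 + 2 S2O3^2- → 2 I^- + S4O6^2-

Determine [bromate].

0.05905 mol/L

n(S2O3^2-) = 0.01997 × 0.1731 = 3.457 × 10^-3 mol
n(I2) = n(S2O3^2-)/2 = 1.728 × 10^-3 mol
From the 1:3 ratio, n(BrO3^-) in the aliquot = 1/3 × 1.728 × 10^-3 = 5.761 × 10^-4 mol
[BrO3^-] = 5.761 × 10^-4 / 0.009756 = 0.05905 mol/L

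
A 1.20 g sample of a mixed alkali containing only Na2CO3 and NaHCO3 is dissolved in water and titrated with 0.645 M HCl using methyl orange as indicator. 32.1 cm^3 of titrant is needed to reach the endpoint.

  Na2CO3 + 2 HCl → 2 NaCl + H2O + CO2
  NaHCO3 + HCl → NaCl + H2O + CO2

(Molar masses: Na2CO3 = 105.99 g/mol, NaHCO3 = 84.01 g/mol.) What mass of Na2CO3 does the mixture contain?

0.922 g

n(HCl) = 0.0321 × 0.645 = 0.0207 mol
Let x = n(Na2CO3), y = n(NaHCO3).
Titrant: 2x + 1y = 0.0207;  mass: 105.99x + 84.01y = 1.20
Solving, x = 8.70 × 10^-3 mol, y = 3.31 × 10^-3 mol
mass of Na2CO3 = 8.70 × 10^-3 × 105.99 = 0.922 g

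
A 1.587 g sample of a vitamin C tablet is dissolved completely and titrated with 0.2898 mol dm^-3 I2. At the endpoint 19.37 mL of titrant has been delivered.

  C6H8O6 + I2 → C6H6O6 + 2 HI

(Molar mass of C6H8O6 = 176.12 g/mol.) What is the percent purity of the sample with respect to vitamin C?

n(I2) = 0.01937 L × 0.2898 mol/L = 5.613 × 10^-3 mol
n(C6H8O6) = 5.613 × 10^-3 mol (1:1 ratio)
mass of C6H8O6 = 5.613 × 10^-3 × 176.12 g/mol = 0.9886 g
% C6H8O6 = 0.9886 / 1.587 × 100 = 62.30 %

62.30 %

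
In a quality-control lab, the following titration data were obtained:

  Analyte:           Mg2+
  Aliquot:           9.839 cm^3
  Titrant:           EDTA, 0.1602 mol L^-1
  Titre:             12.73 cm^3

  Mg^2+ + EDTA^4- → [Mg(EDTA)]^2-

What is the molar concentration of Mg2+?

0.2073 mol/L

n(EDTA) = 0.01273 L × 0.1602 mol/L = 2.039 × 10^-3 mol
n(Mg2+) = 2.039 × 10^-3 mol (1:1 mole ratio)
[Mg2+] = 2.039 × 10^-3 mol / 0.009839 L = 0.2073 mol/L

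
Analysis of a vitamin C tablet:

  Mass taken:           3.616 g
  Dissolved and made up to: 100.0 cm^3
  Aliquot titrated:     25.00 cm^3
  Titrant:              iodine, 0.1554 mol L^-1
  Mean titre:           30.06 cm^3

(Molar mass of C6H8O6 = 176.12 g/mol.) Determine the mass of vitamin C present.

3.291 g

C6H8O6 + I2 → C6H6O6 + 2 HI
n(I2) per titration = 0.03006 × 0.1554 = 4.671 × 10^-3 mol
n(C6H8O6) in each aliquot = 4.671 × 10^-3 mol (1:1 ratio)
n(C6H8O6) in the whole flask = 4.671 × 10^-3 × 100.0/25.00 = 0.01869 mol
mass of C6H8O6 = 0.01869 × 176.12 = 3.291 g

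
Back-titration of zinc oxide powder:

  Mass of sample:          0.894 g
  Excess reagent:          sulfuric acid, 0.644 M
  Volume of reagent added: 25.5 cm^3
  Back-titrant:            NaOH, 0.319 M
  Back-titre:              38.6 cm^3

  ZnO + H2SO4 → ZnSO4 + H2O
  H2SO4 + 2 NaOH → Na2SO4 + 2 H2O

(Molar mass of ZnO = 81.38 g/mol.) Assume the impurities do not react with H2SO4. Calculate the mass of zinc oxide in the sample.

n(H2SO4) added = 0.0255 × 0.644 = 0.0164 mol
n(NaOH) used in back-titration = 0.0386 × 0.319 = 0.0123 mol
From the 1:2 ratio, n(H2SO4) left over = 1/2 × 0.0123 = 6.16 × 10^-3 mol
n(H2SO4) consumed by analyte = 0.0164 − 6.16 × 10^-3 = 0.0103 mol
n(ZnO) = 0.0103 mol (1:1 ratio)
mass of ZnO = 0.0103 × 81.38 = 0.835 g

0.835 g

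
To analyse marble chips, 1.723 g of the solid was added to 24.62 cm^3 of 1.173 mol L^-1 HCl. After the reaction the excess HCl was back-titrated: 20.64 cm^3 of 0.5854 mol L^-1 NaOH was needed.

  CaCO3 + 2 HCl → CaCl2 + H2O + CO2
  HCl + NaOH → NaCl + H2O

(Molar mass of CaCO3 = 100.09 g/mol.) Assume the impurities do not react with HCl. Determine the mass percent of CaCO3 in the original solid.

n(HCl) added = 0.02462 × 1.173 = 0.02888 mol
n(NaOH) used in back-titration = 0.02064 × 0.5854 = 0.01208 mol
n(HCl) left over = 0.01208 mol (1:1 ratio)
n(HCl) consumed by analyte = 0.02888 − 0.01208 = 0.01680 mol
From the 1:2 ratio, n(CaCO3) = 1/2 × 0.01680 = 8.398 × 10^-3 mol
mass of CaCO3 = 8.398 × 10^-3 × 100.09 = 0.8406 g
% CaCO3 = 0.8406 / 1.723 × 100 = 48.79 %

48.79 %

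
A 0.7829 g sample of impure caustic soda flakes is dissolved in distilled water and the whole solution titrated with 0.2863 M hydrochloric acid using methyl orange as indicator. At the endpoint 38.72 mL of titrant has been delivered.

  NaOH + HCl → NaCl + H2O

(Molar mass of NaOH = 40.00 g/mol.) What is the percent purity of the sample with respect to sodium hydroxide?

56.64 %

n(HCl) = 0.03872 L × 0.2863 mol/L = 0.01109 mol
n(NaOH) = 0.01109 mol (1:1 ratio)
mass of NaOH = 0.01109 × 40.00 g/mol = 0.4434 g
% NaOH = 0.4434 / 0.7829 × 100 = 56.64 %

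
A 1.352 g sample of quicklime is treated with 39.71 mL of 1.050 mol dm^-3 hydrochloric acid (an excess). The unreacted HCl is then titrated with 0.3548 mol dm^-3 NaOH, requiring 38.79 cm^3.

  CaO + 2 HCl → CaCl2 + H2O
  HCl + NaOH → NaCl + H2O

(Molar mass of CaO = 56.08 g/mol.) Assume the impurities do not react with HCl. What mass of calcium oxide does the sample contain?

0.7832 g

n(HCl) added = 0.03971 × 1.050 = 0.04170 mol
n(NaOH) used in back-titration = 0.03879 × 0.3548 = 0.01376 mol
n(HCl) left over = 0.01376 mol (1:1 ratio)
n(HCl) consumed by analyte = 0.04170 − 0.01376 = 0.02793 mol
From the 1:2 ratio, n(CaO) = 1/2 × 0.02793 = 0.01397 mol
mass of CaO = 0.01397 × 56.08 = 0.7832 g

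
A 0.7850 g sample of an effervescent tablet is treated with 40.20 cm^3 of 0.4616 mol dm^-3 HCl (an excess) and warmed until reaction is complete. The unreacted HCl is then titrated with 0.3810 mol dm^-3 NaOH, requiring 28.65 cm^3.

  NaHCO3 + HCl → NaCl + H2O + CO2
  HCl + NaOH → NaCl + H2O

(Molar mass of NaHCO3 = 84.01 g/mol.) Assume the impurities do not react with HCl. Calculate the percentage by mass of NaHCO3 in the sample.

n(HCl) added = 0.04020 × 0.4616 = 0.01856 mol
n(NaOH) used in back-titration = 0.02865 × 0.3810 = 0.01092 mol
n(HCl) left over = 0.01092 mol (1:1 ratio)
n(HCl) consumed by analyte = 0.01856 − 0.01092 = 7.641 × 10^-3 mol
n(NaHCO3) = 7.641 × 10^-3 mol (1:1 ratio)
mass of NaHCO3 = 7.641 × 10^-3 × 84.01 = 0.6419 g
% NaHCO3 = 0.6419 / 0.7850 × 100 = 81.77 %

81.77 %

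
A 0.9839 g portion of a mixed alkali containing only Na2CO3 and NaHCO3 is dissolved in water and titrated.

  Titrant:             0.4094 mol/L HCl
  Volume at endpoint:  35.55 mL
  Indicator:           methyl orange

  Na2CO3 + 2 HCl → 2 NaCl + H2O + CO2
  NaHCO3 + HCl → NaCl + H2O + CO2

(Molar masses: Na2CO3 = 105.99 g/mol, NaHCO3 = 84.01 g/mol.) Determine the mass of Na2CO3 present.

n(HCl) = 0.03555 × 0.4094 = 0.01455 mol
Let x = n(Na2CO3), y = n(NaHCO3).
Titrant: 2x + 1y = 0.01455;  mass: 105.99x + 84.01y = 0.9839
Solving, x = 3.850 × 10^-3 mol, y = 6.855 × 10^-3 mol
mass of Na2CO3 = 3.850 × 10^-3 × 105.99 = 0.4080 g

0.4080 g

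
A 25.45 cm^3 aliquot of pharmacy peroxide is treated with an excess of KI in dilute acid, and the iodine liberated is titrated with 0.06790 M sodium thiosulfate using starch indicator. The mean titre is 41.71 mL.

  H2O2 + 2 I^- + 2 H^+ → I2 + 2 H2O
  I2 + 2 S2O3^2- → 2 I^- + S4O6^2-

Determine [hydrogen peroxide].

n(S2O3^2-) = 0.04171 × 0.06790 = 2.832 × 10^-3 mol
n(I2) = n(S2O3^2-)/2 = 1.416 × 10^-3 mol
n(H2O2) in the aliquot = 1.416 × 10^-3 mol (1:1 ratio)
[H2O2] = 1.416 × 10^-3 / 0.02545 = 0.05564 mol/L

0.05564 M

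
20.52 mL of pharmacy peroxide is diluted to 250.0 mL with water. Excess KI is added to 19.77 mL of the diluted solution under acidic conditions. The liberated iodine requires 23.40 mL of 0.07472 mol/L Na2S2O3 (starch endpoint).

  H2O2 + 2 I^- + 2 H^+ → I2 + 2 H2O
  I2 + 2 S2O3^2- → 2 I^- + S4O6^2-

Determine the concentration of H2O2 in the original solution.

n(S2O3^2-) = 0.02340 × 0.07472 = 1.748 × 10^-3 mol
n(I2) = n(S2O3^2-)/2 = 8.742 × 10^-4 mol
n(H2O2) in the aliquot = 8.742 × 10^-4 mol (1:1 ratio)
[H2O2]_dilute = 8.742 × 10^-4 / 0.01977 = 0.04422 mol/L
[H2O2]_original = 0.04422 × 250.0/20.52 = 0.5387 mol/L

0.5387 mol/L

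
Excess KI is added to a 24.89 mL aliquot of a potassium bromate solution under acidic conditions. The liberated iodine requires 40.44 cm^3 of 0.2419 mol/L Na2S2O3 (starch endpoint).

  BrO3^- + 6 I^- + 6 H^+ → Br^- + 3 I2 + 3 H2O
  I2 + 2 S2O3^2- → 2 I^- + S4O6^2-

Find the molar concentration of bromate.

n(S2O3^2-) = 0.04044 × 0.2419 = 9.782 × 10^-3 mol
n(I2) = n(S2O3^2-)/2 = 4.891 × 10^-3 mol
From the 1:3 ratio, n(BrO3^-) in the aliquot = 1/3 × 4.891 × 10^-3 = 1.630 × 10^-3 mol
[BrO3^-] = 1.630 × 10^-3 / 0.02489 = 0.06550 mol/L

0.06550 mol/L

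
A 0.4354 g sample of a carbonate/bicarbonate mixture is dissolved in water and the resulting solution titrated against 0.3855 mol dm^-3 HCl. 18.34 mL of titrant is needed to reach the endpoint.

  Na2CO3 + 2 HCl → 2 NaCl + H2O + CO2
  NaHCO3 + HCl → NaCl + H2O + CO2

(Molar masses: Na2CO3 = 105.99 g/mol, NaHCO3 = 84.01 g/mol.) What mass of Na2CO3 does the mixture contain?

0.2709 g

n(HCl) = 0.01834 × 0.3855 = 7.070 × 10^-3 mol
Let x = n(Na2CO3), y = n(NaHCO3).
Titrant: 2x + 1y = 7.070 × 10^-3;  mass: 105.99x + 84.01y = 0.4354
Solving, x = 2.556 × 10^-3 mol, y = 1.958 × 10^-3 mol
mass of Na2CO3 = 2.556 × 10^-3 × 105.99 = 0.2709 g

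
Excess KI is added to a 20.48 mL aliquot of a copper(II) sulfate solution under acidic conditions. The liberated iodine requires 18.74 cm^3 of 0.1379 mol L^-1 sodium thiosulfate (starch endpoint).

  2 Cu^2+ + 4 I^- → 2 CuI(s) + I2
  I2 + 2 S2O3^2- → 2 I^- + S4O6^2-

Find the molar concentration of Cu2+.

0.1262 mol/L

n(S2O3^2-) = 0.01874 × 0.1379 = 2.584 × 10^-3 mol
n(I2) = n(S2O3^2-)/2 = 1.292 × 10^-3 mol
From the 2:1 ratio, n(Cu2+) in the aliquot = 2/1 × 1.292 × 10^-3 = 2.584 × 10^-3 mol
[Cu2+] = 2.584 × 10^-3 / 0.02048 = 0.1262 mol/L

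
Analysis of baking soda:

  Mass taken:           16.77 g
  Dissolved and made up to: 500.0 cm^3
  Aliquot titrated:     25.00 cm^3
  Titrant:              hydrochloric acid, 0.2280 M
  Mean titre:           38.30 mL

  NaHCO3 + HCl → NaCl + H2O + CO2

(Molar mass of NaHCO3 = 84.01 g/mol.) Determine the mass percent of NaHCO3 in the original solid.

n(HCl) per titration = 0.03830 × 0.2280 = 8.732 × 10^-3 mol
n(NaHCO3) in each aliquot = 8.732 × 10^-3 mol (1:1 ratio)
n(NaHCO3) in the whole flask = 8.732 × 10^-3 × 500.0/25.00 = 0.1746 mol
mass of NaHCO3 = 0.1746 × 84.01 = 14.67 g
% NaHCO3 = 14.67 / 16.77 × 100 = 87.49 %

87.49 %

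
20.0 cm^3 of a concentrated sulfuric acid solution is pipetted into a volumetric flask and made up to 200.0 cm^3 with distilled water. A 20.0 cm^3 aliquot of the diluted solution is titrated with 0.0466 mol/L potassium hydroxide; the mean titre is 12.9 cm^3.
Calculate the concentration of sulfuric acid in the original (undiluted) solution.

H2SO4 + 2 KOH → K2SO4 + 2 H2O
n(KOH) = 0.0129 × 0.0466 = 6.01 × 10^-4 mol
From the 1:2 ratio, n(H2SO4) in the aliquot = 1/2 × 6.01 × 10^-4 = 3.01 × 10^-4 mol
[H2SO4]_dilute = 3.01 × 10^-4 / 0.0200 = 0.0150 mol/L
Dilution factor = 200.0 / 20.0 = 10.00
[H2SO4]_stock = 0.0150 × 10.00 = 0.150 mol/L

0.150 mol/L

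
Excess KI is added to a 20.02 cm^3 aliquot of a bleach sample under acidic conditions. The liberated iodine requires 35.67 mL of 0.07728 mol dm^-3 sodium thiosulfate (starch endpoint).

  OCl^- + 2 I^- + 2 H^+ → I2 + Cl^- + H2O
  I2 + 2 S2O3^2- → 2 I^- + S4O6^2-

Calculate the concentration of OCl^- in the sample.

0.06885 mol/L

n(S2O3^2-) = 0.03567 × 0.07728 = 2.757 × 10^-3 mol
n(I2) = n(S2O3^2-)/2 = 1.378 × 10^-3 mol
n(OCl^-) in the aliquot = 1.378 × 10^-3 mol (1:1 ratio)
[OCl^-] = 1.378 × 10^-3 / 0.02002 = 0.06885 mol/L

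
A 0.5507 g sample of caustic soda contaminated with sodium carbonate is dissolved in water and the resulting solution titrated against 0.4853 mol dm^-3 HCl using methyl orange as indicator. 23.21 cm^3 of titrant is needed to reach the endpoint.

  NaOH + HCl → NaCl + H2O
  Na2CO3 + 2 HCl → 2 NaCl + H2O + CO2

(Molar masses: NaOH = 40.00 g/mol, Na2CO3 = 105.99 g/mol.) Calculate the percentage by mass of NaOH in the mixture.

n(HCl) = 0.02321 × 0.4853 = 0.01126 mol
Let x = n(NaOH), y = n(Na2CO3).
Titrant: 1x + 2y = 0.01126;  mass: 40.00x + 105.99y = 0.5507
Solving, x = 3.557 × 10^-3 mol, y = 3.853 × 10^-3 mol
mass of NaOH = 3.557 × 10^-3 × 40.00 = 0.1423 g
% NaOH = 0.1423 / 0.5507 × 100 = 25.84 %

25.84 %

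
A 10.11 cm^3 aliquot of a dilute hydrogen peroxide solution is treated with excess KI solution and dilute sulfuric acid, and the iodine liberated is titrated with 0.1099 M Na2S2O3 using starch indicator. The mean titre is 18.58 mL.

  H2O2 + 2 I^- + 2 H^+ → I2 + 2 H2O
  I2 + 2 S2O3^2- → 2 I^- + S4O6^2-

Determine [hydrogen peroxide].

n(S2O3^2-) = 0.01858 × 0.1099 = 2.042 × 10^-3 mol
n(I2) = n(S2O3^2-)/2 = 1.021 × 10^-3 mol
n(H2O2) in the aliquot = 1.021 × 10^-3 mol (1:1 ratio)
[H2O2] = 1.021 × 10^-3 / 0.01011 = 0.1010 mol/L

0.1010 M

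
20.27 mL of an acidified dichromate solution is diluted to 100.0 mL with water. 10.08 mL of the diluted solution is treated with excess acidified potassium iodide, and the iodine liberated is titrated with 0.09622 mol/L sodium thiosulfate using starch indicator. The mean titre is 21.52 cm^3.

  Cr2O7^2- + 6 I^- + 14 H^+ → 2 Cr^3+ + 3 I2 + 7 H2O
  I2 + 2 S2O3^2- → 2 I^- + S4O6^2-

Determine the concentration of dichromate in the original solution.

0.1689 mol/L

n(S2O3^2-) = 0.02152 × 0.09622 = 2.071 × 10^-3 mol
n(I2) = n(S2O3^2-)/2 = 1.035 × 10^-3 mol
From the 1:3 ratio, n(Cr2O7^2-) in the aliquot = 1/3 × 1.035 × 10^-3 = 3.451 × 10^-4 mol
[Cr2O7^2-]_dilute = 3.451 × 10^-4 / 0.01008 = 0.03424 mol/L
[Cr2O7^2-]_original = 0.03424 × 100.0/20.27 = 0.1689 mol/L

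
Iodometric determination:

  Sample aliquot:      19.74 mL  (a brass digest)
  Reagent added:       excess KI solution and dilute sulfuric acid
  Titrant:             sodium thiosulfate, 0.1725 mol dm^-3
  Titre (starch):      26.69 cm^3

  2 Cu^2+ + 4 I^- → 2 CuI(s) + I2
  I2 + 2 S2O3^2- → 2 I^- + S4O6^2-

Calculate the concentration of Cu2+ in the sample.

n(S2O3^2-) = 0.02669 × 0.1725 = 4.604 × 10^-3 mol
n(I2) = n(S2O3^2-)/2 = 2.302 × 10^-3 mol
From the 2:1 ratio, n(Cu2+) in the aliquot = 2/1 × 2.302 × 10^-3 = 4.604 × 10^-3 mol
[Cu2+] = 4.604 × 10^-3 / 0.01974 = 0.2332 mol/L

0.2332 mol/L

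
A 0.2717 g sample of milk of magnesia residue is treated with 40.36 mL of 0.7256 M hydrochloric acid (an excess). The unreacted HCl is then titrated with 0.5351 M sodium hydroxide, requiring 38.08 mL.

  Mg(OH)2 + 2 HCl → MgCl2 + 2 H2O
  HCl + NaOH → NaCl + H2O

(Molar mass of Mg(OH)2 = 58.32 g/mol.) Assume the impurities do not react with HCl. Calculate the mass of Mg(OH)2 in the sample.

0.2598 g

n(HCl) added = 0.04036 × 0.7256 = 0.02929 mol
n(NaOH) used in back-titration = 0.03808 × 0.5351 = 0.02038 mol
n(HCl) left over = 0.02038 mol (1:1 ratio)
n(HCl) consumed by analyte = 0.02929 − 0.02038 = 8.909 × 10^-3 mol
From the 1:2 ratio, n(Mg(OH)2) = 1/2 × 8.909 × 10^-3 = 4.454 × 10^-3 mol
mass of Mg(OH)2 = 4.454 × 10^-3 × 58.32 = 0.2598 g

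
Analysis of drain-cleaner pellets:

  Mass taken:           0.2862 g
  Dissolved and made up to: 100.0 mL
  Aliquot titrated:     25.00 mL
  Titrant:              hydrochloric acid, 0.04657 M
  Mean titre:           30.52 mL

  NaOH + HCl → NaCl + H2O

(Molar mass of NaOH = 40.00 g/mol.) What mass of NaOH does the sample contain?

0.2274 g

n(HCl) per titration = 0.03052 × 0.04657 = 1.421 × 10^-3 mol
n(NaOH) in each aliquot = 1.421 × 10^-3 mol (1:1 ratio)
n(NaOH) in the whole flask = 1.421 × 10^-3 × 100.0/25.00 = 5.685 × 10^-3 mol
mass of NaOH = 5.685 × 10^-3 × 40.00 = 0.2274 g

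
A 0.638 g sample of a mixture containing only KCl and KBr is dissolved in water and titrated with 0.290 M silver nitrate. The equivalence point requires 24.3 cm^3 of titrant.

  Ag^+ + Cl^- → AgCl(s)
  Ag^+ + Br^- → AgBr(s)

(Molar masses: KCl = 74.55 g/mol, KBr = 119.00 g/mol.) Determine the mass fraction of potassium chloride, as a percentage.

52.7 %

n(AgNO3) = 0.0243 × 0.290 = 7.05 × 10^-3 mol
Let x = n(KCl), y = n(KBr).
Titrant: 1x + 1y = 7.05 × 10^-3;  mass: 74.55x + 119.00y = 0.638
Solving, x = 4.51 × 10^-3 mol, y = 2.53 × 10^-3 mol
mass of KCl = 4.51 × 10^-3 × 74.55 = 0.336 g
% KCl = 0.336 / 0.638 × 100 = 52.7 %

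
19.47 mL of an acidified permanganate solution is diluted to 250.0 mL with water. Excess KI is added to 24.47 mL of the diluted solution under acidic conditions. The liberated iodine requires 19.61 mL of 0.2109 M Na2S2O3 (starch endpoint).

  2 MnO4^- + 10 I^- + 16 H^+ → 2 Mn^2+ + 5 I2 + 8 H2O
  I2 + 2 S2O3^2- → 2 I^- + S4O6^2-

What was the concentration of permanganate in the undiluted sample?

n(S2O3^2-) = 0.01961 × 0.2109 = 4.136 × 10^-3 mol
n(I2) = n(S2O3^2-)/2 = 2.068 × 10^-3 mol
From the 2:5 ratio, n(MnO4^-) in the aliquot = 2/5 × 2.068 × 10^-3 = 8.271 × 10^-4 mol
[MnO4^-]_dilute = 8.271 × 10^-4 / 0.02447 = 0.03380 mol/L
[MnO4^-]_original = 0.03380 × 250.0/19.47 = 0.4340 mol/L

0.4340 M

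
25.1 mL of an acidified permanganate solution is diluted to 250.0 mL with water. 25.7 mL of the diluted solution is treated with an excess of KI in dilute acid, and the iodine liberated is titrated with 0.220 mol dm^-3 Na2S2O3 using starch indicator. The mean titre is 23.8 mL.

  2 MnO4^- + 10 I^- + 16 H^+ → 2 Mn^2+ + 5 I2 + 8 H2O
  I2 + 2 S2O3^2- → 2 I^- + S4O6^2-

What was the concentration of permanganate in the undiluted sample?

0.406 mol/L

n(S2O3^2-) = 0.0238 × 0.220 = 5.24 × 10^-3 mol
n(I2) = n(S2O3^2-)/2 = 2.62 × 10^-3 mol
From the 2:5 ratio, n(MnO4^-) in the aliquot = 2/5 × 2.62 × 10^-3 = 1.05 × 10^-3 mol
[MnO4^-]_dilute = 1.05 × 10^-3 / 0.0257 = 0.0407 mol/L
[MnO4^-]_original = 0.0407 × 250.0/25.1 = 0.406 mol/L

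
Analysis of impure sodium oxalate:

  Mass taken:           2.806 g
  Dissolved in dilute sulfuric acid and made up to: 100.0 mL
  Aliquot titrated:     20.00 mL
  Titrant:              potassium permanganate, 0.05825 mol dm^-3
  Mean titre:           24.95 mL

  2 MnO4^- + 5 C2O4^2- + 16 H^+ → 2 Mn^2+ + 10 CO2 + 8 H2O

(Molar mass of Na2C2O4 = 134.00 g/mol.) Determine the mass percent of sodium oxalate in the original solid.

n(KMnO4) per titration = 0.02495 × 0.05825 = 1.453 × 10^-3 mol
From the 5:2 ratio, n(Na2C2O4) in each aliquot = 5/2 × 1.453 × 10^-3 = 3.633 × 10^-3 mol
n(Na2C2O4) in the whole flask = 3.633 × 10^-3 × 100.0/20.00 = 0.01817 mol
mass of Na2C2O4 = 0.01817 × 134.00 = 2.434 g
% Na2C2O4 = 2.434 / 2.806 × 100 = 86.75 %

86.75 %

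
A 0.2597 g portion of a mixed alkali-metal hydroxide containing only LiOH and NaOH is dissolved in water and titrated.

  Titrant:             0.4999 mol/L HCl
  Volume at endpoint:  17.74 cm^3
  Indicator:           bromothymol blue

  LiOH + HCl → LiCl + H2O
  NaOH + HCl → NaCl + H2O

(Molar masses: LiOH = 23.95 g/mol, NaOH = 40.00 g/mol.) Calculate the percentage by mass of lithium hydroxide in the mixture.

54.60 %

n(HCl) = 0.01774 × 0.4999 = 8.868 × 10^-3 mol
Let x = n(LiOH), y = n(NaOH).
Titrant: 1x + 1y = 8.868 × 10^-3;  mass: 23.95x + 40.00y = 0.2597
Solving, x = 5.921 × 10^-3 mol, y = 2.947 × 10^-3 mol
mass of LiOH = 5.921 × 10^-3 × 23.95 = 0.1418 g
% LiOH = 0.1418 / 0.2597 × 100 = 54.60 %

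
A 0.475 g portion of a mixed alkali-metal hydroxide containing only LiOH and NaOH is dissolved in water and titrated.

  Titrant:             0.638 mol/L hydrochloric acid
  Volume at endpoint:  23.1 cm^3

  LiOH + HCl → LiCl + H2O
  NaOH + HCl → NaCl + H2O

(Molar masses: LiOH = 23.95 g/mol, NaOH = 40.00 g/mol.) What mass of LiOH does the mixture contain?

0.171 g

n(HCl) = 0.0231 × 0.638 = 0.0147 mol
Let x = n(LiOH), y = n(NaOH).
Titrant: 1x + 1y = 0.0147;  mass: 23.95x + 40.00y = 0.475
Solving, x = 7.13 × 10^-3 mol, y = 7.60 × 10^-3 mol
mass of LiOH = 7.13 × 10^-3 × 23.95 = 0.171 g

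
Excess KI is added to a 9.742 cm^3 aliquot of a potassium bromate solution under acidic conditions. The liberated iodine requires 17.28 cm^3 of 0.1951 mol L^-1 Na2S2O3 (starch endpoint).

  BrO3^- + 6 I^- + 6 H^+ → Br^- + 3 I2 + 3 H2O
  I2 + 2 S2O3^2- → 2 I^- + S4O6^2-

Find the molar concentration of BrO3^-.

n(S2O3^2-) = 0.01728 × 0.1951 = 3.371 × 10^-3 mol
n(I2) = n(S2O3^2-)/2 = 1.686 × 10^-3 mol
From the 1:3 ratio, n(BrO3^-) in the aliquot = 1/3 × 1.686 × 10^-3 = 5.619 × 10^-4 mol
[BrO3^-] = 5.619 × 10^-4 / 0.009742 = 0.05768 mol/L

0.05768 mol/L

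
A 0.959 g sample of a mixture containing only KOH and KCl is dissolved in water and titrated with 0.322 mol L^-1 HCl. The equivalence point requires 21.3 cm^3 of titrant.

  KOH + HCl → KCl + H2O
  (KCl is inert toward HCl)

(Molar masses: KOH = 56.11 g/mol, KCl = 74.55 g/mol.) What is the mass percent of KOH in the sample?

n(HCl) = 0.0213 × 0.322 = 6.86 × 10^-3 mol
Let x = n(KOH), y = n(KCl).
Titrant: 1x = 6.86 × 10^-3;  mass: 56.11x + 74.55y = 0.959
Solving, x = 6.86 × 10^-3 mol, y = 7.70 × 10^-3 mol
mass of KOH = 6.86 × 10^-3 × 56.11 = 0.385 g
% KOH = 0.385 / 0.959 × 100 = 40.1 %

40.1 %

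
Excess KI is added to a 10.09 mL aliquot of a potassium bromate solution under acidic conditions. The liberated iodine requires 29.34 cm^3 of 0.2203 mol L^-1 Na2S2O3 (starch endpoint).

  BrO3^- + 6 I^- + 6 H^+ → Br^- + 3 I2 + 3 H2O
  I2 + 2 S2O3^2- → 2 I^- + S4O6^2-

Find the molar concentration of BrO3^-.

n(S2O3^2-) = 0.02934 × 0.2203 = 6.464 × 10^-3 mol
n(I2) = n(S2O3^2-)/2 = 3.232 × 10^-3 mol
From the 1:3 ratio, n(BrO3^-) in the aliquot = 1/3 × 3.232 × 10^-3 = 1.077 × 10^-3 mol
[BrO3^-] = 1.077 × 10^-3 / 0.01009 = 0.1068 mol/L

0.1068 mol/L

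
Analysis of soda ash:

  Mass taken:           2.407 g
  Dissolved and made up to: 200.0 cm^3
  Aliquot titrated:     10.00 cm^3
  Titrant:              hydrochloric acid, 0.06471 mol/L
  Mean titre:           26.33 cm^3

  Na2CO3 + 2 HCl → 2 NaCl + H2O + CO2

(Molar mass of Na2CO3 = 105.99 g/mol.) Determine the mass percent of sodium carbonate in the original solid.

75.03 %

n(HCl) per titration = 0.02633 × 0.06471 = 1.704 × 10^-3 mol
From the 1:2 ratio, n(Na2CO3) in each aliquot = 1/2 × 1.704 × 10^-3 = 8.519 × 10^-4 mol
n(Na2CO3) in the whole flask = 8.519 × 10^-4 × 200.0/10.00 = 0.01704 mol
mass of Na2CO3 = 0.01704 × 105.99 = 1.806 g
% Na2CO3 = 1.806 / 2.407 × 100 = 75.03 %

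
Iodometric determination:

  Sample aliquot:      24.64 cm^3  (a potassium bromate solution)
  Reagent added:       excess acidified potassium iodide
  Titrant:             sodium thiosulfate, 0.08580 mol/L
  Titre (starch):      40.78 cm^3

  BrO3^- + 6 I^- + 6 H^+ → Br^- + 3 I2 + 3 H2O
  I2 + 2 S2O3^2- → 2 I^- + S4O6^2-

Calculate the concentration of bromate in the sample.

n(S2O3^2-) = 0.04078 × 0.08580 = 3.499 × 10^-3 mol
n(I2) = n(S2O3^2-)/2 = 1.749 × 10^-3 mol
From the 1:3 ratio, n(BrO3^-) in the aliquot = 1/3 × 1.749 × 10^-3 = 5.832 × 10^-4 mol
[BrO3^-] = 5.832 × 10^-4 / 0.02464 = 0.02367 mol/L

0.02367 mol/L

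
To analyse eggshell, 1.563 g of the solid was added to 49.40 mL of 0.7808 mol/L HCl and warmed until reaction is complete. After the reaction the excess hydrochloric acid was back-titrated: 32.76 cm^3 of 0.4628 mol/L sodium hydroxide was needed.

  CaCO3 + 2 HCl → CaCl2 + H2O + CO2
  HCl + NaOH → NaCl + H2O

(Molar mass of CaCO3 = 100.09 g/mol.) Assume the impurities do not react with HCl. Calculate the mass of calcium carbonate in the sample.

n(HCl) added = 0.04940 × 0.7808 = 0.03857 mol
n(NaOH) used in back-titration = 0.03276 × 0.4628 = 0.01516 mol
n(HCl) left over = 0.01516 mol (1:1 ratio)
n(HCl) consumed by analyte = 0.03857 − 0.01516 = 0.02341 mol
From the 1:2 ratio, n(CaCO3) = 1/2 × 0.02341 = 0.01171 mol
mass of CaCO3 = 0.01171 × 100.09 = 1.172 g

1.172 g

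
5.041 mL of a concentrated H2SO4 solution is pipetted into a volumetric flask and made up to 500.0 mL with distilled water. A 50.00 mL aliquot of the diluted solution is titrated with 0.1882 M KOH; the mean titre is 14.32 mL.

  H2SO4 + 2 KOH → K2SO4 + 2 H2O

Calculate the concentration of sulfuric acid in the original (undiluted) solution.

n(KOH) = 0.01432 × 0.1882 = 2.695 × 10^-3 mol
From the 1:2 ratio, n(H2SO4) in the aliquot = 1/2 × 2.695 × 10^-3 = 1.348 × 10^-3 mol
[H2SO4]_dilute = 1.348 × 10^-3 / 0.05000 = 0.02695 mol/L
Dilution factor = 500.0 / 5.041 = 99.19
[H2SO4]_stock = 0.02695 × 99.19 = 2.673 mol/L

2.673 M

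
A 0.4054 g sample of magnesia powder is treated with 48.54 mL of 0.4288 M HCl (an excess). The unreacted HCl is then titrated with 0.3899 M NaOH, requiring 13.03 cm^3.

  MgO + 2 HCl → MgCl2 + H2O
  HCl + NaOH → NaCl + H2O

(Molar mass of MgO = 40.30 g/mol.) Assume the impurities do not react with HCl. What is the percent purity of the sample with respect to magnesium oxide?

n(HCl) added = 0.04854 × 0.4288 = 0.02081 mol
n(NaOH) used in back-titration = 0.01303 × 0.3899 = 5.080 × 10^-3 mol
n(HCl) left over = 5.080 × 10^-3 mol (1:1 ratio)
n(HCl) consumed by analyte = 0.02081 − 5.080 × 10^-3 = 0.01573 mol
From the 1:2 ratio, n(MgO) = 1/2 × 0.01573 = 7.867 × 10^-3 mol
mass of MgO = 7.867 × 10^-3 × 40.30 = 0.3170 g
% MgO = 0.3170 / 0.4054 × 100 = 78.20 %

78.20 %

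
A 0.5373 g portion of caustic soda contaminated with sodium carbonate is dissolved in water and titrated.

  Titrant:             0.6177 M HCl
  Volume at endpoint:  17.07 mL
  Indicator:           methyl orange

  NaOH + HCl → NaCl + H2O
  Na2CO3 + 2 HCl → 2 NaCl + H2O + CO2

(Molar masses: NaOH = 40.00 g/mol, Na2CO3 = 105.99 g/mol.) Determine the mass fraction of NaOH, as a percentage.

n(HCl) = 0.01707 × 0.6177 = 0.01054 mol
Let x = n(NaOH), y = n(Na2CO3).
Titrant: 1x + 2y = 0.01054;  mass: 40.00x + 105.99y = 0.5373
Solving, x = 1.653 × 10^-3 mol, y = 4.445 × 10^-3 mol
mass of NaOH = 1.653 × 10^-3 × 40.00 = 0.06614 g
% NaOH = 0.06614 / 0.5373 × 100 = 12.31 %

12.31 %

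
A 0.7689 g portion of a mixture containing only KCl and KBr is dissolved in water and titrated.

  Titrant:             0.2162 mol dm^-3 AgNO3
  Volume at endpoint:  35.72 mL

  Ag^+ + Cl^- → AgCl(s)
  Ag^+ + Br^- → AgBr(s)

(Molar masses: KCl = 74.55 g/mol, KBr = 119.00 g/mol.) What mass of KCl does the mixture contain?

n(AgNO3) = 0.03572 × 0.2162 = 7.723 × 10^-3 mol
Let x = n(KCl), y = n(KBr).
Titrant: 1x + 1y = 7.723 × 10^-3;  mass: 74.55x + 119.00y = 0.7689
Solving, x = 3.377 × 10^-3 mol, y = 4.346 × 10^-3 mol
mass of KCl = 3.377 × 10^-3 × 74.55 = 0.2517 g

0.2517 g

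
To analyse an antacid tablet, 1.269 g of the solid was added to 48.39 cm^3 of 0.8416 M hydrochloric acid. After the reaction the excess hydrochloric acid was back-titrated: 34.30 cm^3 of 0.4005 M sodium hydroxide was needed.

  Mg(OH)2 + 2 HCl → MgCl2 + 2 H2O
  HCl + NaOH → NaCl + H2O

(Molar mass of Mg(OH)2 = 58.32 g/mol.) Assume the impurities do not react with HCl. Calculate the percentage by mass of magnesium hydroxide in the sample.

62.01 %

n(HCl) added = 0.04839 × 0.8416 = 0.04073 mol
n(NaOH) used in back-titration = 0.03430 × 0.4005 = 0.01374 mol
n(HCl) left over = 0.01374 mol (1:1 ratio)
n(HCl) consumed by analyte = 0.04073 − 0.01374 = 0.02699 mol
From the 1:2 ratio, n(Mg(OH)2) = 1/2 × 0.02699 = 0.01349 mol
mass of Mg(OH)2 = 0.01349 × 58.32 = 0.7870 g
% Mg(OH)2 = 0.7870 / 1.269 × 100 = 62.01 %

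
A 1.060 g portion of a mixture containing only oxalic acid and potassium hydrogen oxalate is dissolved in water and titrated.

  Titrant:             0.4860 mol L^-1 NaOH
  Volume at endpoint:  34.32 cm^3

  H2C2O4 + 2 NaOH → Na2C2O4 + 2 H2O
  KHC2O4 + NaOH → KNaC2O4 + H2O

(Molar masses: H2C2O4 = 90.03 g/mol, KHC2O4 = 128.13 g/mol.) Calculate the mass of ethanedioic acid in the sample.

0.5834 g

n(NaOH) = 0.03432 × 0.4860 = 0.01668 mol
Let x = n(H2C2O4), y = n(KHC2O4).
Titrant: 2x + 1y = 0.01668;  mass: 90.03x + 128.13y = 1.060
Solving, x = 6.480 × 10^-3 mol, y = 3.720 × 10^-3 mol
mass of H2C2O4 = 6.480 × 10^-3 × 90.03 = 0.5834 g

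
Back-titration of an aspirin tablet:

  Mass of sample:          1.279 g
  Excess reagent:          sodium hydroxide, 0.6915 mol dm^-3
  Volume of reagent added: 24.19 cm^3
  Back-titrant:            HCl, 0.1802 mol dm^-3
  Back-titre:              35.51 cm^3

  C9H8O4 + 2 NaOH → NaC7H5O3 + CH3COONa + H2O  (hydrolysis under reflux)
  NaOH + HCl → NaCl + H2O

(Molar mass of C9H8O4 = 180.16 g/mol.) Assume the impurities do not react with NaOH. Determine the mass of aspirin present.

n(NaOH) added = 0.02419 × 0.6915 = 0.01673 mol
n(HCl) used in back-titration = 0.03551 × 0.1802 = 6.399 × 10^-3 mol
n(NaOH) left over = 6.399 × 10^-3 mol (1:1 ratio)
n(NaOH) consumed by analyte = 0.01673 − 6.399 × 10^-3 = 0.01033 mol
From the 1:2 ratio, n(C9H8O4) = 1/2 × 0.01033 = 5.164 × 10^-3 mol
mass of C9H8O4 = 5.164 × 10^-3 × 180.16 = 0.9304 g

0.9304 g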